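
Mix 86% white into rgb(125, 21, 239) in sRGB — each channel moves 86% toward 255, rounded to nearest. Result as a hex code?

#EDDEFD

Lerp each channel 86% toward 255:
  R: 125 + 111.8 = 236.8 → 237
  G: 21 + 201.24 = 222.24 → 222
  B: 239 + 0.86×(255−239) = 239 + 13.76 = 252.76 → 253
rgb(237, 222, 253) = #EDDEFD.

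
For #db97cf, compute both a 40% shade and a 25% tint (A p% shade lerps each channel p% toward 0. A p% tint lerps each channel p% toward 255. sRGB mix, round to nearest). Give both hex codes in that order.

#db97cf is rgb(219, 151, 207).
40% shade:
  R: 219 + 0.4×(0−219) = 219 − 87.6 = 131.4 → 131
  G: 151 + 0.4×(0−151) = 151 − 60.4 = 90.6 → 91
  B: 207 + 0.4×(0−207) = 207 − 82.8 = 124.2 → 124
  → #835b7c
25% tint:
  R: 219 + 9 = 228 → 228
  G: 151 + 26 = 177 → 177
  B: 207 + 0.25×(255−207) = 207 + 12 = 219 → 219
  → #e4b1db

#835b7c, #e4b1db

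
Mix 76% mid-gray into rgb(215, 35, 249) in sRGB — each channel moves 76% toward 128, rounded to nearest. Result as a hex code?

A 76% tone moves each channel 76% toward 128:
  R: 215 + 0.76×(128−215) = 215 − 66.12 = 148.88 → 149
  G: 35 + 0.76×(128−35) = 35 + 70.68 = 105.68 → 106
  B: 249 − 91.96 = 157.04 → 157
rgb(149, 106, 157) = #956A9D.

#956A9D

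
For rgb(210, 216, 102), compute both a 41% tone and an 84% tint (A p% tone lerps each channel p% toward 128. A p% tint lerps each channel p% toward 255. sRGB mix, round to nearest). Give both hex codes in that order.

41% tone:
  R: 210 − 33.62 = 176.38 → 176
  G: 216 + 0.41×(128−216) = 216 − 36.08 = 179.92 → 180
  B: 102 + 0.41×(128−102) = 102 + 10.66 = 112.66 → 113
  → #B0B471
84% tint:
  R: 210 + 0.84×(255−210) = 210 + 37.8 = 247.8 → 248
  G: 216 + 0.84×(255−216) = 216 + 32.76 = 248.76 → 249
  B: 102 + 128.52 = 230.52 → 231
  → #F8F9E7

#B0B471, #F8F9E7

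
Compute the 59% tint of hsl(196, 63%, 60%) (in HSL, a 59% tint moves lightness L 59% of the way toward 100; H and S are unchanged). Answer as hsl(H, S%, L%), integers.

L moves 59% from 60 toward 100: 60 + 23.6 = 83.6 → 84.
H and S are unchanged.

hsl(196, 63%, 84%)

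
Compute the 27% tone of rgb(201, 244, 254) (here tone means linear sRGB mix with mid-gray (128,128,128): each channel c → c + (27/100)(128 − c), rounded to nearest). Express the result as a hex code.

#b5d5dc

Per channel, c → c + 0.27(128 − c):
  R: 201 − 19.71 = 181.29 → 181
  G: 244 + 0.27×(128−244) = 244 − 31.32 = 212.68 → 213
  B: 254 + 0.27×(128−254) = 254 − 34.02 = 219.98 → 220
rgb(181, 213, 220) = #b5d5dc.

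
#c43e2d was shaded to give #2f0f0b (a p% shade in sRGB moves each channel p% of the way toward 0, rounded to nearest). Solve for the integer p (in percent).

76%

#c43e2d is rgb(196, 62, 45); #2f0f0b is rgb(47, 15, 11).
On the R channel (widest range): 47 ≈ 196 + (p/100)(0 − 196), so p ≈ 100×(47 − 196)/(0 − 196) = -14900/-196 = 76.02.
p = 76 reproduces all three channels after rounding.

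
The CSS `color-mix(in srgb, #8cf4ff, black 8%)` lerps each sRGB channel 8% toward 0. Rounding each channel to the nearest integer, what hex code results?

#81e0eb

#8cf4ff is rgb(140, 244, 255).
Lerp each channel 8% toward 0:
  R: 140 − 11.2 = 128.8 → 129
  G: 244 − 19.52 = 224.48 → 224
  B: 255 − 20.4 = 234.6 → 235
rgb(129, 224, 235) = #81e0eb.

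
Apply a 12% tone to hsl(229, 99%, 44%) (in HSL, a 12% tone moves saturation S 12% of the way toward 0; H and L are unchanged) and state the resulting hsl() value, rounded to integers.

hsl(229, 87%, 44%)

S moves 12% from 99 toward 0: 99 − 11.88 = 87.12 → 87.
H and L are unchanged.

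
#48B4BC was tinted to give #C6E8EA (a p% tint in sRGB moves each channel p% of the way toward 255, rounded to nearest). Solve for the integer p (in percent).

#48B4BC is rgb(72, 180, 188); #C6E8EA is rgb(198, 232, 234).
On the R channel (widest range): 198 ≈ 72 + (p/100)(255 − 72), so p ≈ 100×(198 − 72)/(255 − 72) = 12600/183 = 68.85.
p = 69 reproduces all three channels after rounding.

69%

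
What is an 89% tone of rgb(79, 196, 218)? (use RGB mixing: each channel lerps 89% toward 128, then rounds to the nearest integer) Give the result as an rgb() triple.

An 89% tone moves each channel 89% toward 128:
  R: 79 + 0.89×(128−79) = 79 + 43.61 = 122.61 → 123
  G: 196 + 0.89×(128−196) = 196 − 60.52 = 135.48 → 135
  B: 218 − 80.1 = 137.9 → 138

rgb(123, 135, 138)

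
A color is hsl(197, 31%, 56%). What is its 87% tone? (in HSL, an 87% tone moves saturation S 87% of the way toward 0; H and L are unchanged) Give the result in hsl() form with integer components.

S moves 87% from 31 toward 0: 31 − 26.97 = 4.03 → 4.
H and L are unchanged.

hsl(197, 4%, 56%)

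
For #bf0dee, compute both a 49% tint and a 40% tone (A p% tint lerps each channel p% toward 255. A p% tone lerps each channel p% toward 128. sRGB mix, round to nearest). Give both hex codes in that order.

#bf0dee is rgb(191, 13, 238).
49% tint:
  R: 191 + 0.49×(255−191) = 191 + 31.36 = 222.36 → 222
  G: 13 + 0.49×(255−13) = 13 + 118.58 = 131.58 → 132
  B: 238 + 0.49×(255−238) = 238 + 8.33 = 246.33 → 246
  → #de84f6
40% tone:
  R: 191 + 0.4×(128−191) = 191 − 25.2 = 165.8 → 166
  G: 13 + 0.4×(128−13) = 13 + 46 = 59 → 59
  B: 238 + 0.4×(128−238) = 238 − 44 = 194 → 194
  → #a63bc2

#de84f6, #a63bc2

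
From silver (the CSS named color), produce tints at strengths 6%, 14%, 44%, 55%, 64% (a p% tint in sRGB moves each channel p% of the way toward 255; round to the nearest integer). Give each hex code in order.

CSS silver is rgb(192, 192, 192).
6%: (192 + 3.78 = 195.78→196, 192 + 3.78 = 195.78→196, 192 + 3.78 = 195.78→196) → #c4c4c4
14%: (192 + 8.82 = 200.82→201, 192 + 8.82 = 200.82→201, 192 + 8.82 = 200.82→201) → #c9c9c9
44%: (192 + 27.72 = 219.72→220, 192 + 27.72 = 219.72→220, 192 + 27.72 = 219.72→220) → #dcdcdc
55%: (192 + 34.65 = 226.65→227, 192 + 34.65 = 226.65→227, 192 + 34.65 = 226.65→227) → #e3e3e3
64%: (192 + 40.32 = 232.32→232, 192 + 40.32 = 232.32→232, 192 + 40.32 = 232.32→232) → #e8e8e8

#c4c4c4, #c9c9c9, #dcdcdc, #e3e3e3, #e8e8e8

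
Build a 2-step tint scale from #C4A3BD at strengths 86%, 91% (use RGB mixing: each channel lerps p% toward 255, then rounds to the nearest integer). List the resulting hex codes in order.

#F7F2F6, #FAF7F9

#C4A3BD is rgb(196, 163, 189).
86%: (196 + 50.74 = 246.74→247, 163 + 79.12 = 242.12→242, 189 + 56.76 = 245.76→246) → #F7F2F6
91%: (196 + 53.69 = 249.69→250, 163 + 83.72 = 246.72→247, 189 + 60.06 = 249.06→249) → #FAF7F9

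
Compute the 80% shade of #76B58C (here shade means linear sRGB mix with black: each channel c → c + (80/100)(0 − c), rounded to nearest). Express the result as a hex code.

#76B58C is rgb(118, 181, 140).
An 80% shade moves each channel 80% toward 0:
  R: 118 + 0.8×(0−118) = 118 − 94.4 = 23.6 → 24
  G: 181 + 0.8×(0−181) = 181 − 144.8 = 36.2 → 36
  B: 140 − 112 = 28 → 28
rgb(24, 36, 28) = #18241C.

#18241C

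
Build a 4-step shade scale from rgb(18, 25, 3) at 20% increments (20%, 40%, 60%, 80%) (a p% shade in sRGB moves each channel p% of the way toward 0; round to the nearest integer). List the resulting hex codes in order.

#0E1402, #0B0F02, #070A01, #040501

20%: (18 − 3.6 = 14.4→14, 25 − 5 = 20→20, 3 − 0.6 = 2.4→2) → #0E1402
40%: (18 − 7.2 = 10.8→11, 25 − 10 = 15→15, 3 − 1.2 = 1.8→2) → #0B0F02
60%: (18 − 10.8 = 7.2→7, 25 − 15 = 10→10, 3 − 1.8 = 1.2→1) → #070A01
80%: (18 − 14.4 = 3.6→4, 25 − 20 = 5→5, 3 − 2.4 = 0.6→1) → #040501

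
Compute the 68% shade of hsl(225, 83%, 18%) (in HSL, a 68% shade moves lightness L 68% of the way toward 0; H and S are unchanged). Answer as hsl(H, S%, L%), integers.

hsl(225, 83%, 6%)

L moves 68% from 18 toward 0: 18 − 12.24 = 5.76 → 6.
H and S are unchanged.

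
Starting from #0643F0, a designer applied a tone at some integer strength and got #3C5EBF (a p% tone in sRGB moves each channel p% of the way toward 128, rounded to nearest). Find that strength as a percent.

#0643F0 is rgb(6, 67, 240); #3C5EBF is rgb(60, 94, 191).
On the R channel (widest range): 60 ≈ 6 + (p/100)(128 − 6), so p ≈ 100×(60 − 6)/(128 − 6) = 5400/122 = 44.26.
p = 44 reproduces all three channels after rounding.

44%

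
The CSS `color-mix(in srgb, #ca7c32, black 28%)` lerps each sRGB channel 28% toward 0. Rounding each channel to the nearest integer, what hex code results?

#ca7c32 is rgb(202, 124, 50).
Per channel, c → c + 0.28(0 − c):
  R: 202 + 0.28×(0−202) = 202 − 56.56 = 145.44 → 145
  G: 124 − 34.72 = 89.28 → 89
  B: 50 + 0.28×(0−50) = 50 − 14 = 36 → 36
rgb(145, 89, 36) = #915924.

#915924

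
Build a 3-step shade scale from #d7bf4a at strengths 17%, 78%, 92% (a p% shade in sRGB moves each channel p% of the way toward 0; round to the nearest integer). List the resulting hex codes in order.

#d7bf4a is rgb(215, 191, 74).
17%: (215 − 36.55 = 178.45→178, 191 − 32.47 = 158.53→159, 74 − 12.58 = 61.42→61) → #b29f3d
78%: (215 − 167.7 = 47.3→47, 191 − 148.98 = 42.02→42, 74 − 57.72 = 16.28→16) → #2f2a10
92%: (215 − 197.8 = 17.2→17, 191 − 175.72 = 15.28→15, 74 − 68.08 = 5.92→6) → #110f06

#b29f3d, #2f2a10, #110f06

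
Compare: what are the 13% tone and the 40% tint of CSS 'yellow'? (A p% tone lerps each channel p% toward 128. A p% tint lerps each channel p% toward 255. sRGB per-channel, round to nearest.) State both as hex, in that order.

CSS yellow is rgb(255, 255, 0).
13% tone:
  R: 255 + 0.13×(128−255) = 255 − 16.51 = 238.49 → 238
  G: 255 + 0.13×(128−255) = 255 − 16.51 = 238.49 → 238
  B: 0 + 16.64 = 16.64 → 17
  → #eeee11
40% tint:
  R: 255 + 0.4×(255−255) = 255 + 0 = 255 → 255
  G: 255 + 0.4×(255−255) = 255 + 0 = 255 → 255
  B: 0 + 0.4×(255−0) = 0 + 102 = 102 → 102
  → #ffff66

#eeee11, #ffff66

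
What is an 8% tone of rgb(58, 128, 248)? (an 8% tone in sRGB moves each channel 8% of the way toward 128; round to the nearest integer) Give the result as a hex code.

#4080EE

Per channel, c → c + 0.08(128 − c):
  R: 58 + 5.6 = 63.6 → 64
  G: 128 + 0 = 128 → 128
  B: 248 + 0.08×(128−248) = 248 − 9.6 = 238.4 → 238
rgb(64, 128, 238) = #4080EE.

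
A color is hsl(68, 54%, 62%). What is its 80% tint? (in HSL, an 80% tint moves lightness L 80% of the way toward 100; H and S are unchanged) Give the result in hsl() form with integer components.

L moves 80% from 62 toward 100: 62 + 30.4 = 92.4 → 92.
H and S are unchanged.

hsl(68, 54%, 92%)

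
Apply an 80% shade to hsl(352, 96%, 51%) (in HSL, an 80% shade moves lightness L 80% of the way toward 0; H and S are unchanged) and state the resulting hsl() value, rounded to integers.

L moves 80% from 51 toward 0: 51 − 40.8 = 10.2 → 10.
H and S are unchanged.

hsl(352, 96%, 10%)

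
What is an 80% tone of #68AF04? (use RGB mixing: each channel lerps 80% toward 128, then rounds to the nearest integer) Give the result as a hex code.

#68AF04 is rgb(104, 175, 4).
Per channel, c → c + 0.8(128 − c):
  R: 104 + 19.2 = 123.2 → 123
  G: 175 + 0.8×(128−175) = 175 − 37.6 = 137.4 → 137
  B: 4 + 0.8×(128−4) = 4 + 99.2 = 103.2 → 103
rgb(123, 137, 103) = #7B8967.

#7B8967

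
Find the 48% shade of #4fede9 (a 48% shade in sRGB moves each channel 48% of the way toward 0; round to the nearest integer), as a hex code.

#4fede9 is rgb(79, 237, 233).
Lerp each channel 48% toward 0:
  R: 79 − 37.92 = 41.08 → 41
  G: 237 + 0.48×(0−237) = 237 − 113.76 = 123.24 → 123
  B: 233 + 0.48×(0−233) = 233 − 111.84 = 121.16 → 121
rgb(41, 123, 121) = #297b79.

#297b79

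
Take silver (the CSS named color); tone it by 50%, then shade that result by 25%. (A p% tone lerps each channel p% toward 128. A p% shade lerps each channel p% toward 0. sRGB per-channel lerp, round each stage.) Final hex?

#787878

CSS silver is rgb(192, 192, 192).
Lerp each channel 50% toward 128:
  R: 192 − 32 = 160 → 160
  G: 192 + 0.5×(128−192) = 192 − 32 = 160 → 160
  B: 192 + 0.5×(128−192) = 192 − 32 = 160 → 160
After the tone: rgb(160, 160, 160) = #A0A0A0.
Lerp each channel 25% toward 0:
  R: 160 − 40 = 120 → 120
  G: 160 − 40 = 120 → 120
  B: 160 + 0.25×(0−160) = 160 − 40 = 120 → 120
rgb(120, 120, 120) = #787878.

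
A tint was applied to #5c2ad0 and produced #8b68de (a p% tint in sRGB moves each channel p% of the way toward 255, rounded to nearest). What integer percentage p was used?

#5c2ad0 is rgb(92, 42, 208); #8b68de is rgb(139, 104, 222).
On the G channel (widest range): 104 ≈ 42 + (p/100)(255 − 42), so p ≈ 100×(104 − 42)/(255 − 42) = 6200/213 = 29.11.
p = 29 reproduces all three channels after rounding.

29%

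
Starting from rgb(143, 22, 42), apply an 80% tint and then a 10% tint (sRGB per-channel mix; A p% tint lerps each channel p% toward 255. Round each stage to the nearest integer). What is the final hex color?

Lerp each channel 80% toward 255:
  R: 143 + 0.8×(255−143) = 143 + 89.6 = 232.6 → 233
  G: 22 + 0.8×(255−22) = 22 + 186.4 = 208.4 → 208
  B: 42 + 0.8×(255−42) = 42 + 170.4 = 212.4 → 212
After the tint: rgb(233, 208, 212) = #e9d0d4.
A 10% tint moves each channel 10% toward 255:
  R: 233 + 0.1×(255−233) = 233 + 2.2 = 235.2 → 235
  G: 208 + 0.1×(255−208) = 208 + 4.7 = 212.7 → 213
  B: 212 + 4.3 = 216.3 → 216
rgb(235, 213, 216) = #ebd5d8.

#ebd5d8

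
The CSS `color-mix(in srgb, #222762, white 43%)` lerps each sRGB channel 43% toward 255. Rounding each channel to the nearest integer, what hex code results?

#222762 is rgb(34, 39, 98).
Lerp each channel 43% toward 255:
  R: 34 + 0.43×(255−34) = 34 + 95.03 = 129.03 → 129
  G: 39 + 92.88 = 131.88 → 132
  B: 98 + 0.43×(255−98) = 98 + 67.51 = 165.51 → 166
rgb(129, 132, 166) = #8184A6.

#8184A6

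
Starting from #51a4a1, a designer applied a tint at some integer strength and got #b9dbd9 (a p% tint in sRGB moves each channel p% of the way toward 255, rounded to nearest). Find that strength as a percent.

#51a4a1 is rgb(81, 164, 161); #b9dbd9 is rgb(185, 219, 217).
On the R channel (widest range): 185 ≈ 81 + (p/100)(255 − 81), so p ≈ 100×(185 − 81)/(255 − 81) = 10400/174 = 59.77.
p = 60 reproduces all three channels after rounding.

60%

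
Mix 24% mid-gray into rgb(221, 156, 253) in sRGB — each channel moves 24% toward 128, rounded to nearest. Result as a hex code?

#c795df

Lerp each channel 24% toward 128:
  R: 221 + 0.24×(128−221) = 221 − 22.32 = 198.68 → 199
  G: 156 − 6.72 = 149.28 → 149
  B: 253 − 30 = 223 → 223
rgb(199, 149, 223) = #c795df.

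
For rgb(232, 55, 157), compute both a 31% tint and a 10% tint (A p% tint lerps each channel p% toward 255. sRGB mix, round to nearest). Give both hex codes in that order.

#ef75bb, #ea4ba7

31% tint:
  R: 232 + 7.13 = 239.13 → 239
  G: 55 + 0.31×(255−55) = 55 + 62 = 117 → 117
  B: 157 + 30.38 = 187.38 → 187
  → #ef75bb
10% tint:
  R: 232 + 2.3 = 234.3 → 234
  G: 55 + 20 = 75 → 75
  B: 157 + 0.1×(255−157) = 157 + 9.8 = 166.8 → 167
  → #ea4ba7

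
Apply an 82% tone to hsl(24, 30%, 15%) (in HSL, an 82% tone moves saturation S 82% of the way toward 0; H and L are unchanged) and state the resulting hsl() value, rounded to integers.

S moves 82% from 30 toward 0: 30 − 24.6 = 5.4 → 5.
H and L are unchanged.

hsl(24, 5%, 15%)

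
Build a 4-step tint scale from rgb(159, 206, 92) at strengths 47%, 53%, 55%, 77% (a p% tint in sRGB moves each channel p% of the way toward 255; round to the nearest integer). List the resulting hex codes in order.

#cce5a9, #d2e8b2, #d4e9b6, #e9f4da

47%: (159 + 45.12 = 204.12→204, 206 + 23.03 = 229.03→229, 92 + 76.61 = 168.61→169) → #cce5a9
53%: (159 + 50.88 = 209.88→210, 206 + 25.97 = 231.97→232, 92 + 86.39 = 178.39→178) → #d2e8b2
55%: (159 + 52.8 = 211.8→212, 206 + 26.95 = 232.95→233, 92 + 89.65 = 181.65→182) → #d4e9b6
77%: (159 + 73.92 = 232.92→233, 206 + 37.73 = 243.73→244, 92 + 125.51 = 217.51→218) → #e9f4da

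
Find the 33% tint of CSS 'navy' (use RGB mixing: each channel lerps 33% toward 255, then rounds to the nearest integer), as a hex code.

#5454AA

CSS navy is rgb(0, 0, 128).
Lerp each channel 33% toward 255:
  R: 0 + 0.33×(255−0) = 0 + 84.15 = 84.15 → 84
  G: 0 + 0.33×(255−0) = 0 + 84.15 = 84.15 → 84
  B: 128 + 41.91 = 169.91 → 170
rgb(84, 84, 170) = #5454AA.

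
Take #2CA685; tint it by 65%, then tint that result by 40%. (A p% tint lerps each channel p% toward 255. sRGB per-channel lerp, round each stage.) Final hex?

#D3ECE5

#2CA685 is rgb(44, 166, 133).
Per channel, c → c + 0.65(255 − c):
  R: 44 + 137.15 = 181.15 → 181
  G: 166 + 57.85 = 223.85 → 224
  B: 133 + 0.65×(255−133) = 133 + 79.3 = 212.3 → 212
After the tint: rgb(181, 224, 212) = #B5E0D4.
A 40% tint moves each channel 40% toward 255:
  R: 181 + 29.6 = 210.6 → 211
  G: 224 + 0.4×(255−224) = 224 + 12.4 = 236.4 → 236
  B: 212 + 17.2 = 229.2 → 229
rgb(211, 236, 229) = #D3ECE5.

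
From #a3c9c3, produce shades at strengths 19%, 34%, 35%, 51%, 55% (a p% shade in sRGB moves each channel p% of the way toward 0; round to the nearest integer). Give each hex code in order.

#84a39e, #6c8581, #6a837f, #506260, #495a58

#a3c9c3 is rgb(163, 201, 195).
19%: (163 − 30.97 = 132.03→132, 201 − 38.19 = 162.81→163, 195 − 37.05 = 157.95→158) → #84a39e
34%: (163 − 55.42 = 107.58→108, 201 − 68.34 = 132.66→133, 195 − 66.3 = 128.7→129) → #6c8581
35%: (163 − 57.05 = 105.95→106, 201 − 70.35 = 130.65→131, 195 − 68.25 = 126.75→127) → #6a837f
51%: (163 − 83.13 = 79.87→80, 201 − 102.51 = 98.49→98, 195 − 99.45 = 95.55→96) → #506260
55%: (163 − 89.65 = 73.35→73, 201 − 110.55 = 90.45→90, 195 − 107.25 = 87.75→88) → #495a58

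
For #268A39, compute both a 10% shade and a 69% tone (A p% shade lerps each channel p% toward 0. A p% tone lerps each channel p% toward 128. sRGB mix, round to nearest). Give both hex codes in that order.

#268A39 is rgb(38, 138, 57).
10% shade:
  R: 38 + 0.1×(0−38) = 38 − 3.8 = 34.2 → 34
  G: 138 + 0.1×(0−138) = 138 − 13.8 = 124.2 → 124
  B: 57 − 5.7 = 51.3 → 51
  → #227C33
69% tone:
  R: 38 + 62.1 = 100.1 → 100
  G: 138 + 0.69×(128−138) = 138 − 6.9 = 131.1 → 131
  B: 57 + 0.69×(128−57) = 57 + 48.99 = 105.99 → 106
  → #64836A

#227C33, #64836A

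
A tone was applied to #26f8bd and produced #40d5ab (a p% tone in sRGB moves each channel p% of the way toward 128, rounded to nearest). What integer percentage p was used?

29%

#26f8bd is rgb(38, 248, 189); #40d5ab is rgb(64, 213, 171).
On the G channel (widest range): 213 ≈ 248 + (p/100)(128 − 248), so p ≈ 100×(213 − 248)/(128 − 248) = -3500/-120 = 29.17.
p = 29 reproduces all three channels after rounding.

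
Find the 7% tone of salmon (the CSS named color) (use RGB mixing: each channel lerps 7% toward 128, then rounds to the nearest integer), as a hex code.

CSS salmon is rgb(250, 128, 114).
Lerp each channel 7% toward 128:
  R: 250 + 0.07×(128−250) = 250 − 8.54 = 241.46 → 241
  G: 128 + 0.07×(128−128) = 128 + 0 = 128 → 128
  B: 114 + 0.07×(128−114) = 114 + 0.98 = 114.98 → 115
rgb(241, 128, 115) = #F18073.

#F18073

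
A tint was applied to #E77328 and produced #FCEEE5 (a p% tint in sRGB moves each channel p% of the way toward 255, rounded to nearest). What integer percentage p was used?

#E77328 is rgb(231, 115, 40); #FCEEE5 is rgb(252, 238, 229).
On the B channel (widest range): 229 ≈ 40 + (p/100)(255 − 40), so p ≈ 100×(229 − 40)/(255 − 40) = 18900/215 = 87.91.
p = 88 reproduces all three channels after rounding.

88%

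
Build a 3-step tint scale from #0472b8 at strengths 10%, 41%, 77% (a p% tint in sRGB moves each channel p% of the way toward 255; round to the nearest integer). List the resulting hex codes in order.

#0472b8 is rgb(4, 114, 184).
10%: (4 + 25.1 = 29.1→29, 114 + 14.1 = 128.1→128, 184 + 7.1 = 191.1→191) → #1d80bf
41%: (4 + 102.91 = 106.91→107, 114 + 57.81 = 171.81→172, 184 + 29.11 = 213.11→213) → #6bacd5
77%: (4 + 193.27 = 197.27→197, 114 + 108.57 = 222.57→223, 184 + 54.67 = 238.67→239) → #c5dfef

#1d80bf, #6bacd5, #c5dfef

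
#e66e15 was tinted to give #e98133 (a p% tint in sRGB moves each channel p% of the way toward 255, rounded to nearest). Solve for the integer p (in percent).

13%

#e66e15 is rgb(230, 110, 21); #e98133 is rgb(233, 129, 51).
On the B channel (widest range): 51 ≈ 21 + (p/100)(255 − 21), so p ≈ 100×(51 − 21)/(255 − 21) = 3000/234 = 12.82.
p = 13 reproduces all three channels after rounding.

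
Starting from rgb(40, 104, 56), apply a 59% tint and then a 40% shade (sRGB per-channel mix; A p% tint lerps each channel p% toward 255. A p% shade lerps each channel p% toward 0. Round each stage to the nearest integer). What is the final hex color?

#647468

Per channel, c → c + 0.59(255 − c):
  R: 40 + 126.85 = 166.85 → 167
  G: 104 + 0.59×(255−104) = 104 + 89.09 = 193.09 → 193
  B: 56 + 0.59×(255−56) = 56 + 117.41 = 173.41 → 173
After the tint: rgb(167, 193, 173) = #A7C1AD.
A 40% shade moves each channel 40% toward 0:
  R: 167 + 0.4×(0−167) = 167 − 66.8 = 100.2 → 100
  G: 193 + 0.4×(0−193) = 193 − 77.2 = 115.8 → 116
  B: 173 − 69.2 = 103.8 → 104
rgb(100, 116, 104) = #647468.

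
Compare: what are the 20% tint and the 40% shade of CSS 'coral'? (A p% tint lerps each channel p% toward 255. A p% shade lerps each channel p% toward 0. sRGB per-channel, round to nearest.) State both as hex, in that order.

CSS coral is rgb(255, 127, 80).
20% tint:
  R: 255 + 0.2×(255−255) = 255 + 0 = 255 → 255
  G: 127 + 25.6 = 152.6 → 153
  B: 80 + 0.2×(255−80) = 80 + 35 = 115 → 115
  → #ff9973
40% shade:
  R: 255 − 102 = 153 → 153
  G: 127 + 0.4×(0−127) = 127 − 50.8 = 76.2 → 76
  B: 80 + 0.4×(0−80) = 80 − 32 = 48 → 48
  → #994c30

#ff9973, #994c30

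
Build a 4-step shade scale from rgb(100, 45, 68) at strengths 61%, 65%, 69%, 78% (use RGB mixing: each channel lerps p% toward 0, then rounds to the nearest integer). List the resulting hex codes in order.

#27121B, #231018, #1F0E15, #160A0F

61%: (100 − 61 = 39→39, 45 − 27.45 = 17.55→18, 68 − 41.48 = 26.52→27) → #27121B
65%: (100 − 65 = 35→35, 45 − 29.25 = 15.75→16, 68 − 44.2 = 23.8→24) → #231018
69%: (100 − 69 = 31→31, 45 − 31.05 = 13.95→14, 68 − 46.92 = 21.08→21) → #1F0E15
78%: (100 − 78 = 22→22, 45 − 35.1 = 9.9→10, 68 − 53.04 = 14.96→15) → #160A0F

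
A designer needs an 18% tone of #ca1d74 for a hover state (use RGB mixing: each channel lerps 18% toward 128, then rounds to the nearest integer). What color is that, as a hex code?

#ca1d74 is rgb(202, 29, 116).
An 18% tone moves each channel 18% toward 128:
  R: 202 + 0.18×(128−202) = 202 − 13.32 = 188.68 → 189
  G: 29 + 17.82 = 46.82 → 47
  B: 116 + 0.18×(128−116) = 116 + 2.16 = 118.16 → 118
rgb(189, 47, 118) = #bd2f76.

#bd2f76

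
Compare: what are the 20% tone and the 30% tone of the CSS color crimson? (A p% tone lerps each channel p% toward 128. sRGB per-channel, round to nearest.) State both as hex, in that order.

#ca2a4a, #c03450

CSS crimson is rgb(220, 20, 60).
20% tone:
  R: 220 + 0.2×(128−220) = 220 − 18.4 = 201.6 → 202
  G: 20 + 21.6 = 41.6 → 42
  B: 60 + 13.6 = 73.6 → 74
  → #ca2a4a
30% tone:
  R: 220 + 0.3×(128−220) = 220 − 27.6 = 192.4 → 192
  G: 20 + 32.4 = 52.4 → 52
  B: 60 + 0.3×(128−60) = 60 + 20.4 = 80.4 → 80
  → #c03450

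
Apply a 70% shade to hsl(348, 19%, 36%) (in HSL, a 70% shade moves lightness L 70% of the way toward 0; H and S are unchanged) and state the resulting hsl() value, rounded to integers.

hsl(348, 19%, 11%)

L moves 70% from 36 toward 0: 36 − 25.2 = 10.8 → 11.
H and S are unchanged.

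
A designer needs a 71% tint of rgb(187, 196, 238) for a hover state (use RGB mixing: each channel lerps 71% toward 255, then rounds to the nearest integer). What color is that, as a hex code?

#ebeefa

A 71% tint moves each channel 71% toward 255:
  R: 187 + 48.28 = 235.28 → 235
  G: 196 + 0.71×(255−196) = 196 + 41.89 = 237.89 → 238
  B: 238 + 0.71×(255−238) = 238 + 12.07 = 250.07 → 250
rgb(235, 238, 250) = #ebeefa.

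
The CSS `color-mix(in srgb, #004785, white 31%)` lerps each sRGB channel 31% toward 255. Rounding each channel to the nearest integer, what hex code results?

#004785 is rgb(0, 71, 133).
Per channel, c → c + 0.31(255 − c):
  R: 0 + 79.05 = 79.05 → 79
  G: 71 + 0.31×(255−71) = 71 + 57.04 = 128.04 → 128
  B: 133 + 0.31×(255−133) = 133 + 37.82 = 170.82 → 171
rgb(79, 128, 171) = #4f80ab.

#4f80ab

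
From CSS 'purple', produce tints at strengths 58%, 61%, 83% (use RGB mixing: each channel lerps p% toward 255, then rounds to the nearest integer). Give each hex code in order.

CSS purple is rgb(128, 0, 128).
58%: (128 + 73.66 = 201.66→202, 0 + 147.9 = 147.9→148, 128 + 73.66 = 201.66→202) → #ca94ca
61%: (128 + 77.47 = 205.47→205, 0 + 155.55 = 155.55→156, 128 + 77.47 = 205.47→205) → #cd9ccd
83%: (128 + 105.41 = 233.41→233, 0 + 211.65 = 211.65→212, 128 + 105.41 = 233.41→233) → #e9d4e9

#ca94ca, #cd9ccd, #e9d4e9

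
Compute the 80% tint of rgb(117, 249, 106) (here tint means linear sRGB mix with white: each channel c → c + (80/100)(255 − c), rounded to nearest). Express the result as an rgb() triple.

rgb(227, 254, 225)

Per channel, c → c + 0.8(255 − c):
  R: 117 + 0.8×(255−117) = 117 + 110.4 = 227.4 → 227
  G: 249 + 0.8×(255−249) = 249 + 4.8 = 253.8 → 254
  B: 106 + 119.2 = 225.2 → 225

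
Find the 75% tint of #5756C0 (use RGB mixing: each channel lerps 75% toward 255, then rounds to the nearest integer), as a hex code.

#5756C0 is rgb(87, 86, 192).
Per channel, c → c + 0.75(255 − c):
  R: 87 + 0.75×(255−87) = 87 + 126 = 213 → 213
  G: 86 + 126.75 = 212.75 → 213
  B: 192 + 0.75×(255−192) = 192 + 47.25 = 239.25 → 239
rgb(213, 213, 239) = #D5D5EF.

#D5D5EF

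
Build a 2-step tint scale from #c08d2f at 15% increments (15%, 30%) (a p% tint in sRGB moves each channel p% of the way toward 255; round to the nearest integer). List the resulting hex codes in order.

#c08d2f is rgb(192, 141, 47).
15%: (192 + 9.45 = 201.45→201, 141 + 17.1 = 158.1→158, 47 + 31.2 = 78.2→78) → #c99e4e
30%: (192 + 18.9 = 210.9→211, 141 + 34.2 = 175.2→175, 47 + 62.4 = 109.4→109) → #d3af6d

#c99e4e, #d3af6d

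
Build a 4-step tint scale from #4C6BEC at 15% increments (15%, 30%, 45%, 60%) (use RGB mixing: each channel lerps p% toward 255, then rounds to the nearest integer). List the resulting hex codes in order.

#6781EF, #8297F2, #9DAEF5, #B7C4F7

#4C6BEC is rgb(76, 107, 236).
15%: (76 + 26.85 = 102.85→103, 107 + 22.2 = 129.2→129, 236 + 2.85 = 238.85→239) → #6781EF
30%: (76 + 53.7 = 129.7→130, 107 + 44.4 = 151.4→151, 236 + 5.7 = 241.7→242) → #8297F2
45%: (76 + 80.55 = 156.55→157, 107 + 66.6 = 173.6→174, 236 + 8.55 = 244.55→245) → #9DAEF5
60%: (76 + 107.4 = 183.4→183, 107 + 88.8 = 195.8→196, 236 + 11.4 = 247.4→247) → #B7C4F7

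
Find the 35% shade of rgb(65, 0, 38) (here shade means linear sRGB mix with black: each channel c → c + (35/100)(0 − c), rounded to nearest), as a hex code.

A 35% shade moves each channel 35% toward 0:
  R: 65 + 0.35×(0−65) = 65 − 22.75 = 42.25 → 42
  G: 0 + 0 = 0 → 0
  B: 38 + 0.35×(0−38) = 38 − 13.3 = 24.7 → 25
rgb(42, 0, 25) = #2A0019.

#2A0019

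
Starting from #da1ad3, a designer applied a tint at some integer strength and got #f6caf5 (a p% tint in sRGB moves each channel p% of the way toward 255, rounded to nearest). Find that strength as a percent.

77%

#da1ad3 is rgb(218, 26, 211); #f6caf5 is rgb(246, 202, 245).
On the G channel (widest range): 202 ≈ 26 + (p/100)(255 − 26), so p ≈ 100×(202 − 26)/(255 − 26) = 17600/229 = 76.86.
p = 77 reproduces all three channels after rounding.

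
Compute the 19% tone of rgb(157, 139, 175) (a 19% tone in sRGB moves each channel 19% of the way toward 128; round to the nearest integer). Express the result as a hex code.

Lerp each channel 19% toward 128:
  R: 157 + 0.19×(128−157) = 157 − 5.51 = 151.49 → 151
  G: 139 + 0.19×(128−139) = 139 − 2.09 = 136.91 → 137
  B: 175 + 0.19×(128−175) = 175 − 8.93 = 166.07 → 166
rgb(151, 137, 166) = #9789a6.

#9789a6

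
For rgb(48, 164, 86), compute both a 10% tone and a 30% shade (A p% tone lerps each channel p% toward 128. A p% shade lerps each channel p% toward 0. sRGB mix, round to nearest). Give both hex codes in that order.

10% tone:
  R: 48 + 8 = 56 → 56
  G: 164 + 0.1×(128−164) = 164 − 3.6 = 160.4 → 160
  B: 86 + 4.2 = 90.2 → 90
  → #38a05a
30% shade:
  R: 48 + 0.3×(0−48) = 48 − 14.4 = 33.6 → 34
  G: 164 + 0.3×(0−164) = 164 − 49.2 = 114.8 → 115
  B: 86 − 25.8 = 60.2 → 60
  → #22733c

#38a05a, #22733c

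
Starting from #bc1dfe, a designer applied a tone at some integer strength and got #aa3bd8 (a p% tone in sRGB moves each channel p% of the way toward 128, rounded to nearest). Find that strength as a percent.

#bc1dfe is rgb(188, 29, 254); #aa3bd8 is rgb(170, 59, 216).
On the B channel (widest range): 216 ≈ 254 + (p/100)(128 − 254), so p ≈ 100×(216 − 254)/(128 − 254) = -3800/-126 = 30.16.
p = 30 reproduces all three channels after rounding.

30%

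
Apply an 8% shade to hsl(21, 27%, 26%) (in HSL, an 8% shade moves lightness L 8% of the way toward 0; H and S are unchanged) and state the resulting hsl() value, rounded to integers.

L moves 8% from 26 toward 0: 26 − 2.08 = 23.92 → 24.
H and S are unchanged.

hsl(21, 27%, 24%)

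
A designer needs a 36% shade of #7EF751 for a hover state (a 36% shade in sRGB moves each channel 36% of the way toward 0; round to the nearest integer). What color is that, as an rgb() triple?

#7EF751 is rgb(126, 247, 81).
Lerp each channel 36% toward 0:
  R: 126 + 0.36×(0−126) = 126 − 45.36 = 80.64 → 81
  G: 247 − 88.92 = 158.08 → 158
  B: 81 − 29.16 = 51.84 → 52

rgb(81, 158, 52)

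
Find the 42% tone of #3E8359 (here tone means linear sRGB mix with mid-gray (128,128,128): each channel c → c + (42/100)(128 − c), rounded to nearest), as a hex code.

#5A8269

#3E8359 is rgb(62, 131, 89).
Per channel, c → c + 0.42(128 − c):
  R: 62 + 0.42×(128−62) = 62 + 27.72 = 89.72 → 90
  G: 131 − 1.26 = 129.74 → 130
  B: 89 + 16.38 = 105.38 → 105
rgb(90, 130, 105) = #5A8269.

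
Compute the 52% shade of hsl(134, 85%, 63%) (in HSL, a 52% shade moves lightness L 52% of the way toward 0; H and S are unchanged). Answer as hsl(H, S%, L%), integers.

hsl(134, 85%, 30%)

L moves 52% from 63 toward 0: 63 − 32.76 = 30.24 → 30.
H and S are unchanged.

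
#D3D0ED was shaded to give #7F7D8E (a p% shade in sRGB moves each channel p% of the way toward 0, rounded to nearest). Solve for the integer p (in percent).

40%

#D3D0ED is rgb(211, 208, 237); #7F7D8E is rgb(127, 125, 142).
On the B channel (widest range): 142 ≈ 237 + (p/100)(0 − 237), so p ≈ 100×(142 − 237)/(0 − 237) = -9500/-237 = 40.08.
p = 40 reproduces all three channels after rounding.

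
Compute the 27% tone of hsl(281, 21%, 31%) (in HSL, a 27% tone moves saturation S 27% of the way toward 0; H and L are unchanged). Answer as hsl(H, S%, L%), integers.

hsl(281, 15%, 31%)

S moves 27% from 21 toward 0: 21 − 5.67 = 15.33 → 15.
H and L are unchanged.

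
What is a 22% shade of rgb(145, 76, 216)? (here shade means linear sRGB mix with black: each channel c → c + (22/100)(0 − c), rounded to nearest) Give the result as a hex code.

Lerp each channel 22% toward 0:
  R: 145 + 0.22×(0−145) = 145 − 31.9 = 113.1 → 113
  G: 76 − 16.72 = 59.28 → 59
  B: 216 + 0.22×(0−216) = 216 − 47.52 = 168.48 → 168
rgb(113, 59, 168) = #713BA8.

#713BA8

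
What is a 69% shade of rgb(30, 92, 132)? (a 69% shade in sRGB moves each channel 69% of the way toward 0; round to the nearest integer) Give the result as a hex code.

#091d29

Lerp each channel 69% toward 0:
  R: 30 + 0.69×(0−30) = 30 − 20.7 = 9.3 → 9
  G: 92 + 0.69×(0−92) = 92 − 63.48 = 28.52 → 29
  B: 132 + 0.69×(0−132) = 132 − 91.08 = 40.92 → 41
rgb(9, 29, 41) = #091d29.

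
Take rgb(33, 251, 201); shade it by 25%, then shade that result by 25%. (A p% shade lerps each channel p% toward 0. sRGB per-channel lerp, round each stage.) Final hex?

#138d71

Per channel, c → c + 0.25(0 − c):
  R: 33 + 0.25×(0−33) = 33 − 8.25 = 24.75 → 25
  G: 251 − 62.75 = 188.25 → 188
  B: 201 + 0.25×(0−201) = 201 − 50.25 = 150.75 → 151
After the shade: rgb(25, 188, 151) = #19bc97.
Per channel, c → c + 0.25(0 − c):
  R: 25 − 6.25 = 18.75 → 19
  G: 188 − 47 = 141 → 141
  B: 151 − 37.75 = 113.25 → 113
rgb(19, 141, 113) = #138d71.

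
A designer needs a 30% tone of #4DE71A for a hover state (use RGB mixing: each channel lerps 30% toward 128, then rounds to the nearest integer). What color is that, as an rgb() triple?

#4DE71A is rgb(77, 231, 26).
Lerp each channel 30% toward 128:
  R: 77 + 0.3×(128−77) = 77 + 15.3 = 92.3 → 92
  G: 231 − 30.9 = 200.1 → 200
  B: 26 + 0.3×(128−26) = 26 + 30.6 = 56.6 → 57

rgb(92, 200, 57)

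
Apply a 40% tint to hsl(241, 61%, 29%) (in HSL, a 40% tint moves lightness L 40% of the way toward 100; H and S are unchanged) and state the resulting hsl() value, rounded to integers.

L moves 40% from 29 toward 100: 29 + 28.4 = 57.4 → 57.
H and S are unchanged.

hsl(241, 61%, 57%)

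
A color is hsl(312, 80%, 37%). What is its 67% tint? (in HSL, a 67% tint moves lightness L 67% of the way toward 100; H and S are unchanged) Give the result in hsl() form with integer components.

L moves 67% from 37 toward 100: 37 + 42.21 = 79.21 → 79.
H and S are unchanged.

hsl(312, 80%, 79%)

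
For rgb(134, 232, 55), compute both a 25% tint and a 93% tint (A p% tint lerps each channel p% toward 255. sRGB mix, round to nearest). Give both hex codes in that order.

25% tint:
  R: 134 + 0.25×(255−134) = 134 + 30.25 = 164.25 → 164
  G: 232 + 0.25×(255−232) = 232 + 5.75 = 237.75 → 238
  B: 55 + 50 = 105 → 105
  → #a4ee69
93% tint:
  R: 134 + 0.93×(255−134) = 134 + 112.53 = 246.53 → 247
  G: 232 + 0.93×(255−232) = 232 + 21.39 = 253.39 → 253
  B: 55 + 186 = 241 → 241
  → #f7fdf1

#a4ee69, #f7fdf1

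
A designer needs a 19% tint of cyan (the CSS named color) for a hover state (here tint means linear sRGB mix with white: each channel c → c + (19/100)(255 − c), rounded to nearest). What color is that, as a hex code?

CSS cyan is rgb(0, 255, 255).
Lerp each channel 19% toward 255:
  R: 0 + 0.19×(255−0) = 0 + 48.45 = 48.45 → 48
  G: 255 + 0.19×(255−255) = 255 + 0 = 255 → 255
  B: 255 + 0 = 255 → 255
rgb(48, 255, 255) = #30ffff.

#30ffff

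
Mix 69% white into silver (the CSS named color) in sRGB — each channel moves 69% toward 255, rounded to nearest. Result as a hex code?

CSS silver is rgb(192, 192, 192).
A 69% tint moves each channel 69% toward 255:
  R: 192 + 0.69×(255−192) = 192 + 43.47 = 235.47 → 235
  G: 192 + 0.69×(255−192) = 192 + 43.47 = 235.47 → 235
  B: 192 + 0.69×(255−192) = 192 + 43.47 = 235.47 → 235
rgb(235, 235, 235) = #EBEBEB.

#EBEBEB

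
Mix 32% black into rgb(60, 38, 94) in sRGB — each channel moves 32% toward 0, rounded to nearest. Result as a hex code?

A 32% shade moves each channel 32% toward 0:
  R: 60 + 0.32×(0−60) = 60 − 19.2 = 40.8 → 41
  G: 38 + 0.32×(0−38) = 38 − 12.16 = 25.84 → 26
  B: 94 − 30.08 = 63.92 → 64
rgb(41, 26, 64) = #291A40.

#291A40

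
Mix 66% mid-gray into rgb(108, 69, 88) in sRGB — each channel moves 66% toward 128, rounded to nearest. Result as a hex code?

Lerp each channel 66% toward 128:
  R: 108 + 13.2 = 121.2 → 121
  G: 69 + 38.94 = 107.94 → 108
  B: 88 + 26.4 = 114.4 → 114
rgb(121, 108, 114) = #796c72.

#796c72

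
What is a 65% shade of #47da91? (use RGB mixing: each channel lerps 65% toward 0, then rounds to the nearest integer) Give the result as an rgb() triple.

#47da91 is rgb(71, 218, 145).
Lerp each channel 65% toward 0:
  R: 71 − 46.15 = 24.85 → 25
  G: 218 + 0.65×(0−218) = 218 − 141.7 = 76.3 → 76
  B: 145 − 94.25 = 50.75 → 51

rgb(25, 76, 51)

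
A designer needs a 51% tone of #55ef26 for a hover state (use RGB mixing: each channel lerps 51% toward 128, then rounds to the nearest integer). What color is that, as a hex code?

#55ef26 is rgb(85, 239, 38).
Lerp each channel 51% toward 128:
  R: 85 + 21.93 = 106.93 → 107
  G: 239 − 56.61 = 182.39 → 182
  B: 38 + 0.51×(128−38) = 38 + 45.9 = 83.9 → 84
rgb(107, 182, 84) = #6bb654.

#6bb654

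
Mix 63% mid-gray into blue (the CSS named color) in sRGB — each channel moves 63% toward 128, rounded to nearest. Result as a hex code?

#5151AF

CSS blue is rgb(0, 0, 255).
Lerp each channel 63% toward 128:
  R: 0 + 80.64 = 80.64 → 81
  G: 0 + 80.64 = 80.64 → 81
  B: 255 + 0.63×(128−255) = 255 − 80.01 = 174.99 → 175
rgb(81, 81, 175) = #5151AF.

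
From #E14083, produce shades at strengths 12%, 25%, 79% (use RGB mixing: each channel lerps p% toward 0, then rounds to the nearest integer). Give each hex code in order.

#E14083 is rgb(225, 64, 131).
12%: (225 − 27 = 198→198, 64 − 7.68 = 56.32→56, 131 − 15.72 = 115.28→115) → #C63873
25%: (225 − 56.25 = 168.75→169, 64 − 16 = 48→48, 131 − 32.75 = 98.25→98) → #A93062
79%: (225 − 177.75 = 47.25→47, 64 − 50.56 = 13.44→13, 131 − 103.49 = 27.51→28) → #2F0D1C

#C63873, #A93062, #2F0D1C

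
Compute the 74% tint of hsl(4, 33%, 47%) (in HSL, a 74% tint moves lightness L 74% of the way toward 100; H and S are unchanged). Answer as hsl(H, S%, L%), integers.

L moves 74% from 47 toward 100: 47 + 39.22 = 86.22 → 86.
H and S are unchanged.

hsl(4, 33%, 86%)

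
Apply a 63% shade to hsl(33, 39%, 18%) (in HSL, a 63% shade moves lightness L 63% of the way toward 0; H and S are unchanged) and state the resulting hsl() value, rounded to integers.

hsl(33, 39%, 7%)

L moves 63% from 18 toward 0: 18 − 11.34 = 6.66 → 7.
H and S are unchanged.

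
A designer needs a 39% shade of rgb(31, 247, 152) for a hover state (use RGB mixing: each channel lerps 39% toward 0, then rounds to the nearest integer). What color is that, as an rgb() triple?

A 39% shade moves each channel 39% toward 0:
  R: 31 + 0.39×(0−31) = 31 − 12.09 = 18.91 → 19
  G: 247 + 0.39×(0−247) = 247 − 96.33 = 150.67 → 151
  B: 152 − 59.28 = 92.72 → 93

rgb(19, 151, 93)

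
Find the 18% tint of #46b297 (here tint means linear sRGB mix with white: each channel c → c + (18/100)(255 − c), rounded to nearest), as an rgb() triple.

rgb(103, 192, 170)

#46b297 is rgb(70, 178, 151).
Per channel, c → c + 0.18(255 − c):
  R: 70 + 0.18×(255−70) = 70 + 33.3 = 103.3 → 103
  G: 178 + 0.18×(255−178) = 178 + 13.86 = 191.86 → 192
  B: 151 + 0.18×(255−151) = 151 + 18.72 = 169.72 → 170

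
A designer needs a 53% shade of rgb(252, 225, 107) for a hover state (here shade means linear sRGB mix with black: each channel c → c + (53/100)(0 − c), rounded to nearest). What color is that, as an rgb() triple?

rgb(118, 106, 50)

Per channel, c → c + 0.53(0 − c):
  R: 252 − 133.56 = 118.44 → 118
  G: 225 + 0.53×(0−225) = 225 − 119.25 = 105.75 → 106
  B: 107 + 0.53×(0−107) = 107 − 56.71 = 50.29 → 50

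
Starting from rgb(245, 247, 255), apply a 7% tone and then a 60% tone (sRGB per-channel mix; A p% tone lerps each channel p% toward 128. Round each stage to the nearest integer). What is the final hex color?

Lerp each channel 7% toward 128:
  R: 245 − 8.19 = 236.81 → 237
  G: 247 − 8.33 = 238.67 → 239
  B: 255 + 0.07×(128−255) = 255 − 8.89 = 246.11 → 246
After the tone: rgb(237, 239, 246) = #edeff6.
Lerp each channel 60% toward 128:
  R: 237 + 0.6×(128−237) = 237 − 65.4 = 171.6 → 172
  G: 239 + 0.6×(128−239) = 239 − 66.6 = 172.4 → 172
  B: 246 + 0.6×(128−246) = 246 − 70.8 = 175.2 → 175
rgb(172, 172, 175) = #acacaf.

#acacaf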